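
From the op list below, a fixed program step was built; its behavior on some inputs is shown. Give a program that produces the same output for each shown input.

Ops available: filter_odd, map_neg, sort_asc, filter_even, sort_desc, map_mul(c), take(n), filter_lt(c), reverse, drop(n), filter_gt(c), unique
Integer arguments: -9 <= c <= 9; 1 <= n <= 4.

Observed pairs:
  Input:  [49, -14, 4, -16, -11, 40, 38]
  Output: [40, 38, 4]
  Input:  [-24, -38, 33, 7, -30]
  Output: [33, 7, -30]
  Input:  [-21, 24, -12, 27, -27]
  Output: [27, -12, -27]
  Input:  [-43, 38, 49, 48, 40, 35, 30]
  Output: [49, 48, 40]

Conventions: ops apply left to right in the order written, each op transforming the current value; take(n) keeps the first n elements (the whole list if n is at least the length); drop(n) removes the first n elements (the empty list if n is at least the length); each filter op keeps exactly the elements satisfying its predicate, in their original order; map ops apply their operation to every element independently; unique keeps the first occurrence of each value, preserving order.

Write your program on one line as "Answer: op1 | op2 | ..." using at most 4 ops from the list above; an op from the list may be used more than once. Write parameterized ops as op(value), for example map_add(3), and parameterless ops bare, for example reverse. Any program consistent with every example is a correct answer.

drop(2) | sort_asc | sort_desc | take(3)

Check, running the answer program on each example:
  [49, -14, 4, -16, -11, 40, 38] -> [4, -16, -11, 40, 38] -> [-16, -11, 4, 38, 40] -> [40, 38, 4, -11, -16] -> [40, 38, 4]
  [-24, -38, 33, 7, -30] -> [33, 7, -30] -> [-30, 7, 33] -> [33, 7, -30] -> [33, 7, -30]
  [-21, 24, -12, 27, -27] -> [-12, 27, -27] -> [-27, -12, 27] -> [27, -12, -27] -> [27, -12, -27]
  [-43, 38, 49, 48, 40, 35, 30] -> [49, 48, 40, 35, 30] -> [30, 35, 40, 48, 49] -> [49, 48, 40, 35, 30] -> [49, 48, 40]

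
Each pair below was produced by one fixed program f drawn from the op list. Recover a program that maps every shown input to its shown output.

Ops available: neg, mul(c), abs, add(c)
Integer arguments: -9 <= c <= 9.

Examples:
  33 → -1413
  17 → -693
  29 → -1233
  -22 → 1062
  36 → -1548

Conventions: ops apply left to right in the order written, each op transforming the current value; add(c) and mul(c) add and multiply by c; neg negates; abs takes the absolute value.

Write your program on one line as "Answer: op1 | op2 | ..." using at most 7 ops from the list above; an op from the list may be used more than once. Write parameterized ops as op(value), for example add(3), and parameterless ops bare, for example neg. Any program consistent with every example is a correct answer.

neg | mul(-5) | add(-9) | add(-7) | add(8) | mul(-9)

Check, running the answer program on each example:
  33 -> -33 -> 165 -> 156 -> 149 -> 157 -> -1413
  17 -> -17 -> 85 -> 76 -> 69 -> 77 -> -693
  29 -> -29 -> 145 -> 136 -> 129 -> 137 -> -1233
  -22 -> 22 -> -110 -> -119 -> -126 -> -118 -> 1062
  36 -> -36 -> 180 -> 171 -> 164 -> 172 -> -1548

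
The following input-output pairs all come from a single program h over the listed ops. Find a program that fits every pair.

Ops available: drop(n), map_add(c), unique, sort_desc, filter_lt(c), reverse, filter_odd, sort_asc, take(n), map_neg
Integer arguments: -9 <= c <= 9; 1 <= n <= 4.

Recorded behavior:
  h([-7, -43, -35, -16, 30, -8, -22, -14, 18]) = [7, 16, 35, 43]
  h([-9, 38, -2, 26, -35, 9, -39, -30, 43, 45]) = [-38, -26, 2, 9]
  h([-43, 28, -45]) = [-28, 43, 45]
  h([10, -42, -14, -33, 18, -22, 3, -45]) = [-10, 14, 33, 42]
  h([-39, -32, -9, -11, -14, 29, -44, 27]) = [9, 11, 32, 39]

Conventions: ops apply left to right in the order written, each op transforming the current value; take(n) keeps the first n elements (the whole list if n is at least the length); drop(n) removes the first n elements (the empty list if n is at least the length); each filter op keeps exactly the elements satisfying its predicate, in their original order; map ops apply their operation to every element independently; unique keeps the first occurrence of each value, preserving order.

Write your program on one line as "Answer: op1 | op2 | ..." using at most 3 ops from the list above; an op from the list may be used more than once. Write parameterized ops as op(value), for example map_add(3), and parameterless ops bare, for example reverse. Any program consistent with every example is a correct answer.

take(4) | sort_desc | map_neg

Check, running the answer program on each example:
  [-7, -43, -35, -16, 30, -8, -22, -14, 18] -> [-7, -43, -35, -16] -> [-7, -16, -35, -43] -> [7, 16, 35, 43]
  [-9, 38, -2, 26, -35, 9, -39, -30, 43, 45] -> [-9, 38, -2, 26] -> [38, 26, -2, -9] -> [-38, -26, 2, 9]
  [-43, 28, -45] -> [-43, 28, -45] -> [28, -43, -45] -> [-28, 43, 45]
  [10, -42, -14, -33, 18, -22, 3, -45] -> [10, -42, -14, -33] -> [10, -14, -33, -42] -> [-10, 14, 33, 42]
  [-39, -32, -9, -11, -14, 29, -44, 27] -> [-39, -32, -9, -11] -> [-9, -11, -32, -39] -> [9, 11, 32, 39]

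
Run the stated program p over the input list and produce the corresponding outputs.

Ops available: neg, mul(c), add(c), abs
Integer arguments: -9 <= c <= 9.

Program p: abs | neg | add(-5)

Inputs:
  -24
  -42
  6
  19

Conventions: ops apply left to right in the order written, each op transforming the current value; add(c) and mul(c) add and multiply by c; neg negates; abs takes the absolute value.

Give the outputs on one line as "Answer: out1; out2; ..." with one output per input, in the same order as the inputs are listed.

Execution, op by op:
  -24 -> 24 -> -24 -> -29
  -42 -> 42 -> -42 -> -47
  6 -> 6 -> -6 -> -11
  19 -> 19 -> -19 -> -24

-29; -47; -11; -24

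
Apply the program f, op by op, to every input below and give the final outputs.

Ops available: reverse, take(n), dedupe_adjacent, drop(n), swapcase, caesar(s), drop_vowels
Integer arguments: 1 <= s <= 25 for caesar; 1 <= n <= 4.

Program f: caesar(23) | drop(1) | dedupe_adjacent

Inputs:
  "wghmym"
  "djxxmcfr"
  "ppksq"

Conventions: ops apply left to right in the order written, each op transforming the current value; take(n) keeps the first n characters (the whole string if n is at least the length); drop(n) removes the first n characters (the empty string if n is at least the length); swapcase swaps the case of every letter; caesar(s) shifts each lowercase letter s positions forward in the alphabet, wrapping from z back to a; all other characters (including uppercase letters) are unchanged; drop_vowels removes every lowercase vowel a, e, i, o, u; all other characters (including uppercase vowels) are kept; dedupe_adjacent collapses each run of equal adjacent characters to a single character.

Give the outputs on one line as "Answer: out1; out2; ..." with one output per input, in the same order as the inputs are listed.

"dejvj"; "gujzco"; "mhpn"

Execution, op by op:
  "wghmym" -> "tdejvj" -> "dejvj" -> "dejvj"
  "djxxmcfr" -> "aguujzco" -> "guujzco" -> "gujzco"
  "ppksq" -> "mmhpn" -> "mhpn" -> "mhpn"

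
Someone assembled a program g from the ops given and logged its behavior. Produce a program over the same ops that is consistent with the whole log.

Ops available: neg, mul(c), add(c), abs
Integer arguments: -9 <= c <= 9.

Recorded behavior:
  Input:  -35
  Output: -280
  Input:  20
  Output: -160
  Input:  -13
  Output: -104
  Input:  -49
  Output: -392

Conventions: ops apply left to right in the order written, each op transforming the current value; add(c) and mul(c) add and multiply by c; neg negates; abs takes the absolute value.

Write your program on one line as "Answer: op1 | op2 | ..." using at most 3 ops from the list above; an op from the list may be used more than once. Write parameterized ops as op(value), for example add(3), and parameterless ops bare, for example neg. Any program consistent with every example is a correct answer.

abs | mul(-8)

Check, running the answer program on each example:
  -35 -> 35 -> -280
  20 -> 20 -> -160
  -13 -> 13 -> -104
  -49 -> 49 -> -392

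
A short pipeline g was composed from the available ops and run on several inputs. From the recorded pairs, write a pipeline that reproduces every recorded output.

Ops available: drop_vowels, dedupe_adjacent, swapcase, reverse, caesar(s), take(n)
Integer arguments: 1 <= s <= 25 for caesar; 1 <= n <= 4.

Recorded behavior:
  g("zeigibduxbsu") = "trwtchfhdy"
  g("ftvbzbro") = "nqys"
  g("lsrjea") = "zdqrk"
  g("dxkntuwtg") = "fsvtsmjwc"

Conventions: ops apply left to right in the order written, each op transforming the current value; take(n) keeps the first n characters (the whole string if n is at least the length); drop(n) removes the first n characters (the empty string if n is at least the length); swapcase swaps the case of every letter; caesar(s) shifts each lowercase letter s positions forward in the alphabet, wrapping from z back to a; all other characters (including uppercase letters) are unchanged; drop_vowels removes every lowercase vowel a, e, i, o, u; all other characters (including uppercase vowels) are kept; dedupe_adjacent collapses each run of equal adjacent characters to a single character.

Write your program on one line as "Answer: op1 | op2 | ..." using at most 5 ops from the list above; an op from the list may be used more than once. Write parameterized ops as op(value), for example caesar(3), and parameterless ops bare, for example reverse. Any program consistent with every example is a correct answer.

reverse | caesar(19) | caesar(6) | drop_vowels

Check, running the answer program on each example:
  "zeigibduxbsu" -> "usbxudbigiez" -> "nluqnwubzbxs" -> "trawtcahfhdy" -> "trwtchfhdy"
  "ftvbzbro" -> "orbzbvtf" -> "hkusuomy" -> "nqayause" -> "nqys"
  "lsrjea" -> "aejrsl" -> "txckle" -> "zdiqrk" -> "zdqrk"
  "dxkntuwtg" -> "gtwutnkxd" -> "zmpnmgdqw" -> "fsvtsmjwc" -> "fsvtsmjwc"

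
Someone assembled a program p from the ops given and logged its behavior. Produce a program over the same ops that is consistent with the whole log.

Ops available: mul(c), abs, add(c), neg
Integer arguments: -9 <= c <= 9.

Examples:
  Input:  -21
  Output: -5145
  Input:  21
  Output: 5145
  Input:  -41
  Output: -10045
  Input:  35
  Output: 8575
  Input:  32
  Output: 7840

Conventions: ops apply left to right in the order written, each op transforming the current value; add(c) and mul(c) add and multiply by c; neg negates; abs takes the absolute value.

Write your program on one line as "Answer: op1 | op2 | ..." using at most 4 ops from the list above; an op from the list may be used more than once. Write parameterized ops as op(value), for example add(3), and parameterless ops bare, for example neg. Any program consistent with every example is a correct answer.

mul(-7) | mul(7) | mul(-5)

Check, running the answer program on each example:
  -21 -> 147 -> 1029 -> -5145
  21 -> -147 -> -1029 -> 5145
  -41 -> 287 -> 2009 -> -10045
  35 -> -245 -> -1715 -> 8575
  32 -> -224 -> -1568 -> 7840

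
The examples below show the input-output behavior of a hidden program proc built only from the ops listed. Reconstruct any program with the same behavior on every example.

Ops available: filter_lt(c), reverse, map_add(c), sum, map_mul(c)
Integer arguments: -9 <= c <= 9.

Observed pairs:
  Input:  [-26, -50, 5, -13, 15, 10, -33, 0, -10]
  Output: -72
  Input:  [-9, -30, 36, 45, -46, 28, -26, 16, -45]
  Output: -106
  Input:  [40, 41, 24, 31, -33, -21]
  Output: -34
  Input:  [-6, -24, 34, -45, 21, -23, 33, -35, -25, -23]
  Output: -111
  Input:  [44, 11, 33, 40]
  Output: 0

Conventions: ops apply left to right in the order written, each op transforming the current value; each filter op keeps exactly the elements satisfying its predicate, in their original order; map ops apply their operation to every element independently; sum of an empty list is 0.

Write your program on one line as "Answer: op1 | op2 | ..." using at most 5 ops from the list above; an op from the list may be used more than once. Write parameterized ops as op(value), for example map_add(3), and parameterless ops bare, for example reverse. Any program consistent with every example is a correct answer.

filter_lt(8) | filter_lt(5) | map_add(1) | map_add(9) | sum

Check, running the answer program on each example:
  [-26, -50, 5, -13, 15, 10, -33, 0, -10] -> [-26, -50, 5, -13, -33, 0, -10] -> [-26, -50, -13, -33, 0, -10] -> [-25, -49, -12, -32, 1, -9] -> [-16, -40, -3, -23, 10, 0] -> -72
  [-9, -30, 36, 45, -46, 28, -26, 16, -45] -> [-9, -30, -46, -26, -45] -> [-9, -30, -46, -26, -45] -> [-8, -29, -45, -25, -44] -> [1, -20, -36, -16, -35] -> -106
  [40, 41, 24, 31, -33, -21] -> [-33, -21] -> [-33, -21] -> [-32, -20] -> [-23, -11] -> -34
  [-6, -24, 34, -45, 21, -23, 33, -35, -25, -23] -> [-6, -24, -45, -23, -35, -25, -23] -> [-6, -24, -45, -23, -35, -25, -23] -> [-5, -23, -44, -22, -34, -24, -22] -> [4, -14, -35, -13, -25, -15, -13] -> -111
  [44, 11, 33, 40] -> [] -> [] -> [] -> [] -> 0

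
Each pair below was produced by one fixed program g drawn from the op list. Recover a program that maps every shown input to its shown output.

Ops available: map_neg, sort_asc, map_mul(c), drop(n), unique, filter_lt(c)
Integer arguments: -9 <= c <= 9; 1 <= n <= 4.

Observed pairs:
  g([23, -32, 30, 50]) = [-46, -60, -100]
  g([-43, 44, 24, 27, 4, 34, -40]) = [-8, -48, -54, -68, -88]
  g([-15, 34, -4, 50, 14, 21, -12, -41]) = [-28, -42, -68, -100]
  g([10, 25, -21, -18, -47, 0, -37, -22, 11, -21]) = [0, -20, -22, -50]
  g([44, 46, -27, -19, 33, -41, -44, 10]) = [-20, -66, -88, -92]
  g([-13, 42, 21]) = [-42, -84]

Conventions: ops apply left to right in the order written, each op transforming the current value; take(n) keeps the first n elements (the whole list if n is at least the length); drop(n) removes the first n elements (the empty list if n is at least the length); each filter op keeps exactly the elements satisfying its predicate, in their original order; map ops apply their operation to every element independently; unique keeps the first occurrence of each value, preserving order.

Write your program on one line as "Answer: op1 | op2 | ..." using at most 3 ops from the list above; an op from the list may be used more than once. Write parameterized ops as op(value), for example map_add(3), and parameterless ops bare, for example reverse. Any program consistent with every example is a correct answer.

sort_asc | map_mul(-2) | filter_lt(6)

Check, running the answer program on each example:
  [23, -32, 30, 50] -> [-32, 23, 30, 50] -> [64, -46, -60, -100] -> [-46, -60, -100]
  [-43, 44, 24, 27, 4, 34, -40] -> [-43, -40, 4, 24, 27, 34, 44] -> [86, 80, -8, -48, -54, -68, -88] -> [-8, -48, -54, -68, -88]
  [-15, 34, -4, 50, 14, 21, -12, -41] -> [-41, -15, -12, -4, 14, 21, 34, 50] -> [82, 30, 24, 8, -28, -42, -68, -100] -> [-28, -42, -68, -100]
  [10, 25, -21, -18, -47, 0, -37, -22, 11, -21] -> [-47, -37, -22, -21, -21, -18, 0, 10, 11, 25] -> [94, 74, 44, 42, 42, 36, 0, -20, -22, -50] -> [0, -20, -22, -50]
  [44, 46, -27, -19, 33, -41, -44, 10] -> [-44, -41, -27, -19, 10, 33, 44, 46] -> [88, 82, 54, 38, -20, -66, -88, -92] -> [-20, -66, -88, -92]
  [-13, 42, 21] -> [-13, 21, 42] -> [26, -42, -84] -> [-42, -84]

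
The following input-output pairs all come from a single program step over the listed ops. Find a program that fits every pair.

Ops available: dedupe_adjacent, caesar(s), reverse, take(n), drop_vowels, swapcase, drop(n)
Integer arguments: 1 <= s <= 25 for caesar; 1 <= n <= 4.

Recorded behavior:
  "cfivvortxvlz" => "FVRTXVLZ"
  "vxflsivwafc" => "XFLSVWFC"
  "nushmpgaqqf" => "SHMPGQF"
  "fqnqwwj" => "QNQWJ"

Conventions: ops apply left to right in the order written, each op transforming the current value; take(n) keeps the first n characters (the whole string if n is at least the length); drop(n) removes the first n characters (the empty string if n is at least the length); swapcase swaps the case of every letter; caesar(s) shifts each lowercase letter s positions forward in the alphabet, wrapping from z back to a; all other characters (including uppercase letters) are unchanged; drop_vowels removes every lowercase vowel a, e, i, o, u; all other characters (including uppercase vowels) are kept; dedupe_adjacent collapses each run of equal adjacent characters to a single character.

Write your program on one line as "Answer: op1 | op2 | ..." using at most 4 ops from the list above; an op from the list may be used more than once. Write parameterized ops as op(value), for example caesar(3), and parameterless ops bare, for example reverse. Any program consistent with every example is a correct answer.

drop_vowels | drop(1) | swapcase | dedupe_adjacent

Check, running the answer program on each example:
  "cfivvortxvlz" -> "cfvvrtxvlz" -> "fvvrtxvlz" -> "FVVRTXVLZ" -> "FVRTXVLZ"
  "vxflsivwafc" -> "vxflsvwfc" -> "xflsvwfc" -> "XFLSVWFC" -> "XFLSVWFC"
  "nushmpgaqqf" -> "nshmpgqqf" -> "shmpgqqf" -> "SHMPGQQF" -> "SHMPGQF"
  "fqnqwwj" -> "fqnqwwj" -> "qnqwwj" -> "QNQWWJ" -> "QNQWJ"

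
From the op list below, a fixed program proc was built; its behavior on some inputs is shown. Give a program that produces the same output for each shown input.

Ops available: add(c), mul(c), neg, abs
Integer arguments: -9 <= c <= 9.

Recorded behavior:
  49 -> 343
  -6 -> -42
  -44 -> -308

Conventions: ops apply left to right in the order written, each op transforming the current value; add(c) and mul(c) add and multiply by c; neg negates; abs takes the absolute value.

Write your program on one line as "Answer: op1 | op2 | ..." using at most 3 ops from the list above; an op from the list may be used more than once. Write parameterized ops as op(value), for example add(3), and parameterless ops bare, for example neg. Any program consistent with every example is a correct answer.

neg | mul(-7)

Check, running the answer program on each example:
  49 -> -49 -> 343
  -6 -> 6 -> -42
  -44 -> 44 -> -308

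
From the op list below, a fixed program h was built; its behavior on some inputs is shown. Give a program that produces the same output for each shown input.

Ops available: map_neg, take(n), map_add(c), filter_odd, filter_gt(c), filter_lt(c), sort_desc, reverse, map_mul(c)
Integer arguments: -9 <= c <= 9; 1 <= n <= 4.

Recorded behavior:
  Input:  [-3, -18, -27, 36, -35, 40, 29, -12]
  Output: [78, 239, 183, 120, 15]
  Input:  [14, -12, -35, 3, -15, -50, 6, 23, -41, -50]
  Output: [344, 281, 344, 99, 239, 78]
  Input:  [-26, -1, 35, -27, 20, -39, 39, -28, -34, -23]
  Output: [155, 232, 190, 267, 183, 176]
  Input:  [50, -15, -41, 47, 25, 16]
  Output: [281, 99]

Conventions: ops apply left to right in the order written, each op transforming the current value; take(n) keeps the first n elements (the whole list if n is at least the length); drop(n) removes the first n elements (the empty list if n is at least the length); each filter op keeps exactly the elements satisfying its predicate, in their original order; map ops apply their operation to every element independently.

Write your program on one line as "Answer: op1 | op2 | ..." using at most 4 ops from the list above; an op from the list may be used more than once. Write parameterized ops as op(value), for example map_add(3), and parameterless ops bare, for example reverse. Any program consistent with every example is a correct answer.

filter_lt(-1) | map_mul(-7) | map_add(-6) | reverse

Check, running the answer program on each example:
  [-3, -18, -27, 36, -35, 40, 29, -12] -> [-3, -18, -27, -35, -12] -> [21, 126, 189, 245, 84] -> [15, 120, 183, 239, 78] -> [78, 239, 183, 120, 15]
  [14, -12, -35, 3, -15, -50, 6, 23, -41, -50] -> [-12, -35, -15, -50, -41, -50] -> [84, 245, 105, 350, 287, 350] -> [78, 239, 99, 344, 281, 344] -> [344, 281, 344, 99, 239, 78]
  [-26, -1, 35, -27, 20, -39, 39, -28, -34, -23] -> [-26, -27, -39, -28, -34, -23] -> [182, 189, 273, 196, 238, 161] -> [176, 183, 267, 190, 232, 155] -> [155, 232, 190, 267, 183, 176]
  [50, -15, -41, 47, 25, 16] -> [-15, -41] -> [105, 287] -> [99, 281] -> [281, 99]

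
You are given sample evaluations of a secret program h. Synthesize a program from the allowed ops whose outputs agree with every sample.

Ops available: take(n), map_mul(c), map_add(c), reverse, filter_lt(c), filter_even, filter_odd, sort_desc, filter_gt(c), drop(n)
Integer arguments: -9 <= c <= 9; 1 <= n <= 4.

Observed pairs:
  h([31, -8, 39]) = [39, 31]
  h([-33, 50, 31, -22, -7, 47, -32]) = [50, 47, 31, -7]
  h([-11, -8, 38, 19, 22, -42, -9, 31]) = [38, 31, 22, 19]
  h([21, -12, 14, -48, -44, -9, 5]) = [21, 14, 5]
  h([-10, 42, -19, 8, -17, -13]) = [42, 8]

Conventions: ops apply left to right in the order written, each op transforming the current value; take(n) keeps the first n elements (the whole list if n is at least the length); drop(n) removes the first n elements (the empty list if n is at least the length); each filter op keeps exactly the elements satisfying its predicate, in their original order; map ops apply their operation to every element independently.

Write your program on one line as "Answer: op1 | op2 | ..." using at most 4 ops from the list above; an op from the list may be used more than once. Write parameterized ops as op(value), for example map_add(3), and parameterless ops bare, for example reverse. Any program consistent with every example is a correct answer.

reverse | filter_gt(-8) | sort_desc

Check, running the answer program on each example:
  [31, -8, 39] -> [39, -8, 31] -> [39, 31] -> [39, 31]
  [-33, 50, 31, -22, -7, 47, -32] -> [-32, 47, -7, -22, 31, 50, -33] -> [47, -7, 31, 50] -> [50, 47, 31, -7]
  [-11, -8, 38, 19, 22, -42, -9, 31] -> [31, -9, -42, 22, 19, 38, -8, -11] -> [31, 22, 19, 38] -> [38, 31, 22, 19]
  [21, -12, 14, -48, -44, -9, 5] -> [5, -9, -44, -48, 14, -12, 21] -> [5, 14, 21] -> [21, 14, 5]
  [-10, 42, -19, 8, -17, -13] -> [-13, -17, 8, -19, 42, -10] -> [8, 42] -> [42, 8]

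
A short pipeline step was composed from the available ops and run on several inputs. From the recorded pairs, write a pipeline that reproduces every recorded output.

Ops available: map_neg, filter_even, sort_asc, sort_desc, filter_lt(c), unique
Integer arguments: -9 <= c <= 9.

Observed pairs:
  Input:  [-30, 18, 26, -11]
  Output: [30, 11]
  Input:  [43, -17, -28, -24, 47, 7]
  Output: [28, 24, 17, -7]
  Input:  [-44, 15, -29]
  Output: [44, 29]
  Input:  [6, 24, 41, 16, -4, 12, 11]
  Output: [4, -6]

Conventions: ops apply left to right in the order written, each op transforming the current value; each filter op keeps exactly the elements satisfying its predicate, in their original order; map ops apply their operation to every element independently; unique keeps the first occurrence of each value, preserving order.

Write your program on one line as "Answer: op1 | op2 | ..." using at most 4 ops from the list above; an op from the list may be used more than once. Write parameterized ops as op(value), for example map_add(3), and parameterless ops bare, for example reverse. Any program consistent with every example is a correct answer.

filter_lt(8) | map_neg | sort_asc | sort_desc

Check, running the answer program on each example:
  [-30, 18, 26, -11] -> [-30, -11] -> [30, 11] -> [11, 30] -> [30, 11]
  [43, -17, -28, -24, 47, 7] -> [-17, -28, -24, 7] -> [17, 28, 24, -7] -> [-7, 17, 24, 28] -> [28, 24, 17, -7]
  [-44, 15, -29] -> [-44, -29] -> [44, 29] -> [29, 44] -> [44, 29]
  [6, 24, 41, 16, -4, 12, 11] -> [6, -4] -> [-6, 4] -> [-6, 4] -> [4, -6]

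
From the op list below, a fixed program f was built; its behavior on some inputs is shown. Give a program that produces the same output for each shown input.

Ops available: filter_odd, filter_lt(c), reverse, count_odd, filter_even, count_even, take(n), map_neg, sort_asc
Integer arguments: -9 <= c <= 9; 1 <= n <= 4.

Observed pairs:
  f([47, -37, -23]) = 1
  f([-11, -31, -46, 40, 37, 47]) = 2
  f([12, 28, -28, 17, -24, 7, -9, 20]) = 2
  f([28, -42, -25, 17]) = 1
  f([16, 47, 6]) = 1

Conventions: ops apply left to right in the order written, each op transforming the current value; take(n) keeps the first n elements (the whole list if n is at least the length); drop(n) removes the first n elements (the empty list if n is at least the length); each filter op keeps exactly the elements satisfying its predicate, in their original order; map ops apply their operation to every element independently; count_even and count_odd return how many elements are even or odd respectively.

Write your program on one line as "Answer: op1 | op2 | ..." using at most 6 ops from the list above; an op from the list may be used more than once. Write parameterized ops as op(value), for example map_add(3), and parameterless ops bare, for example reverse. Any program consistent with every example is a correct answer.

map_neg | sort_asc | filter_lt(9) | reverse | take(4) | count_odd

Check, running the answer program on each example:
  [47, -37, -23] -> [-47, 37, 23] -> [-47, 23, 37] -> [-47] -> [-47] -> [-47] -> 1
  [-11, -31, -46, 40, 37, 47] -> [11, 31, 46, -40, -37, -47] -> [-47, -40, -37, 11, 31, 46] -> [-47, -40, -37] -> [-37, -40, -47] -> [-37, -40, -47] -> 2
  [12, 28, -28, 17, -24, 7, -9, 20] -> [-12, -28, 28, -17, 24, -7, 9, -20] -> [-28, -20, -17, -12, -7, 9, 24, 28] -> [-28, -20, -17, -12, -7] -> [-7, -12, -17, -20, -28] -> [-7, -12, -17, -20] -> 2
  [28, -42, -25, 17] -> [-28, 42, 25, -17] -> [-28, -17, 25, 42] -> [-28, -17] -> [-17, -28] -> [-17, -28] -> 1
  [16, 47, 6] -> [-16, -47, -6] -> [-47, -16, -6] -> [-47, -16, -6] -> [-6, -16, -47] -> [-6, -16, -47] -> 1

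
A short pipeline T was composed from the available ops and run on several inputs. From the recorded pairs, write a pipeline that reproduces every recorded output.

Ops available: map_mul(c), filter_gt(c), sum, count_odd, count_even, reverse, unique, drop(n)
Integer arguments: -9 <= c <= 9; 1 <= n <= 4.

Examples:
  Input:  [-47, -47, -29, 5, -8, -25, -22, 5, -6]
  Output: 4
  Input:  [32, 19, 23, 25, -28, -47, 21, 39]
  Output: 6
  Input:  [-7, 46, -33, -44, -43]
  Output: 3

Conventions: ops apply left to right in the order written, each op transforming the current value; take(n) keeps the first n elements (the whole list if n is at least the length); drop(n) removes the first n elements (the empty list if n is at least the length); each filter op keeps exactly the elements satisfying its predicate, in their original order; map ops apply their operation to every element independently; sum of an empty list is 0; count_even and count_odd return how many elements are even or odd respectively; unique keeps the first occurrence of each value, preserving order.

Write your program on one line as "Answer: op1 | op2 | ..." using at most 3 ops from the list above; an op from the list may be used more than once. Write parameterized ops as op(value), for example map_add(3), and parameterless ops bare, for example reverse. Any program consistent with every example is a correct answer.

reverse | unique | count_odd

Check, running the answer program on each example:
  [-47, -47, -29, 5, -8, -25, -22, 5, -6] -> [-6, 5, -22, -25, -8, 5, -29, -47, -47] -> [-6, 5, -22, -25, -8, -29, -47] -> 4
  [32, 19, 23, 25, -28, -47, 21, 39] -> [39, 21, -47, -28, 25, 23, 19, 32] -> [39, 21, -47, -28, 25, 23, 19, 32] -> 6
  [-7, 46, -33, -44, -43] -> [-43, -44, -33, 46, -7] -> [-43, -44, -33, 46, -7] -> 3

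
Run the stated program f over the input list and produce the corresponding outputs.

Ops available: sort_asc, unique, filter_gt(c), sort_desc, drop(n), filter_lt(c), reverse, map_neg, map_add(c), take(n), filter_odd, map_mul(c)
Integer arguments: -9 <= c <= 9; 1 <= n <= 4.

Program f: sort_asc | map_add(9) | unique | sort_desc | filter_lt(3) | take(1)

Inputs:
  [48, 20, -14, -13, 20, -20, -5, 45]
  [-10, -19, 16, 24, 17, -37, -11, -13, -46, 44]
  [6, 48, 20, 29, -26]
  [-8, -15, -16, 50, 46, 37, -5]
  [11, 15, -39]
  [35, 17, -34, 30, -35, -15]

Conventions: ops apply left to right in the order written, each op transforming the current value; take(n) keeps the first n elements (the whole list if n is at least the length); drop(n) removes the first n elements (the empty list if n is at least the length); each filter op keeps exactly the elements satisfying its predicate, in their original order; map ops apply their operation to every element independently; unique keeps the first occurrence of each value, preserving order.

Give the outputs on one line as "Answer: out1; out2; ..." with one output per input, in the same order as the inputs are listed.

Execution, op by op:
  [48, 20, -14, -13, 20, -20, -5, 45] -> [-20, -14, -13, -5, 20, 20, 45, 48] -> [-11, -5, -4, 4, 29, 29, 54, 57] -> [-11, -5, -4, 4, 29, 54, 57] -> [57, 54, 29, 4, -4, -5, -11] -> [-4, -5, -11] -> [-4]
  [-10, -19, 16, 24, 17, -37, -11, -13, -46, 44] -> [-46, -37, -19, -13, -11, -10, 16, 17, 24, 44] -> [-37, -28, -10, -4, -2, -1, 25, 26, 33, 53] -> [-37, -28, -10, -4, -2, -1, 25, 26, 33, 53] -> [53, 33, 26, 25, -1, -2, -4, -10, -28, -37] -> [-1, -2, -4, -10, -28, -37] -> [-1]
  [6, 48, 20, 29, -26] -> [-26, 6, 20, 29, 48] -> [-17, 15, 29, 38, 57] -> [-17, 15, 29, 38, 57] -> [57, 38, 29, 15, -17] -> [-17] -> [-17]
  [-8, -15, -16, 50, 46, 37, -5] -> [-16, -15, -8, -5, 37, 46, 50] -> [-7, -6, 1, 4, 46, 55, 59] -> [-7, -6, 1, 4, 46, 55, 59] -> [59, 55, 46, 4, 1, -6, -7] -> [1, -6, -7] -> [1]
  [11, 15, -39] -> [-39, 11, 15] -> [-30, 20, 24] -> [-30, 20, 24] -> [24, 20, -30] -> [-30] -> [-30]
  [35, 17, -34, 30, -35, -15] -> [-35, -34, -15, 17, 30, 35] -> [-26, -25, -6, 26, 39, 44] -> [-26, -25, -6, 26, 39, 44] -> [44, 39, 26, -6, -25, -26] -> [-6, -25, -26] -> [-6]

[-4]; [-1]; [-17]; [1]; [-30]; [-6]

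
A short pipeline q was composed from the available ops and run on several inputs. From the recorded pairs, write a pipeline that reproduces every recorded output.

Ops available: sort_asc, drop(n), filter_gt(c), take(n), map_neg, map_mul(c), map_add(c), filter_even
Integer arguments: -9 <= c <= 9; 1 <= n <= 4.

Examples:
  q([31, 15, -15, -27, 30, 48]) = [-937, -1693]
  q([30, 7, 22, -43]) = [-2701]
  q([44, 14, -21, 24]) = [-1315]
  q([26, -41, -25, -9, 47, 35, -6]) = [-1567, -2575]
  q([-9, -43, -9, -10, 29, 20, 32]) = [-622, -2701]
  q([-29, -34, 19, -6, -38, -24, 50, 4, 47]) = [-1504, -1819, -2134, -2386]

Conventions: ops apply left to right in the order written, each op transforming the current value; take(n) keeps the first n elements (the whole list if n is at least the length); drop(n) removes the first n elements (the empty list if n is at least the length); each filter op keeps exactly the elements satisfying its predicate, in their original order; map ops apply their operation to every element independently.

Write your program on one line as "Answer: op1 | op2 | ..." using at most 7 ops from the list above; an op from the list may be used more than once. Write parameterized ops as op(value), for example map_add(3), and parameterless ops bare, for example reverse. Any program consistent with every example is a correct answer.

map_neg | filter_gt(9) | sort_asc | map_mul(9) | map_mul(-7) | map_add(8)

Check, running the answer program on each example:
  [31, 15, -15, -27, 30, 48] -> [-31, -15, 15, 27, -30, -48] -> [15, 27] -> [15, 27] -> [135, 243] -> [-945, -1701] -> [-937, -1693]
  [30, 7, 22, -43] -> [-30, -7, -22, 43] -> [43] -> [43] -> [387] -> [-2709] -> [-2701]
  [44, 14, -21, 24] -> [-44, -14, 21, -24] -> [21] -> [21] -> [189] -> [-1323] -> [-1315]
  [26, -41, -25, -9, 47, 35, -6] -> [-26, 41, 25, 9, -47, -35, 6] -> [41, 25] -> [25, 41] -> [225, 369] -> [-1575, -2583] -> [-1567, -2575]
  [-9, -43, -9, -10, 29, 20, 32] -> [9, 43, 9, 10, -29, -20, -32] -> [43, 10] -> [10, 43] -> [90, 387] -> [-630, -2709] -> [-622, -2701]
  [-29, -34, 19, -6, -38, -24, 50, 4, 47] -> [29, 34, -19, 6, 38, 24, -50, -4, -47] -> [29, 34, 38, 24] -> [24, 29, 34, 38] -> [216, 261, 306, 342] -> [-1512, -1827, -2142, -2394] -> [-1504, -1819, -2134, -2386]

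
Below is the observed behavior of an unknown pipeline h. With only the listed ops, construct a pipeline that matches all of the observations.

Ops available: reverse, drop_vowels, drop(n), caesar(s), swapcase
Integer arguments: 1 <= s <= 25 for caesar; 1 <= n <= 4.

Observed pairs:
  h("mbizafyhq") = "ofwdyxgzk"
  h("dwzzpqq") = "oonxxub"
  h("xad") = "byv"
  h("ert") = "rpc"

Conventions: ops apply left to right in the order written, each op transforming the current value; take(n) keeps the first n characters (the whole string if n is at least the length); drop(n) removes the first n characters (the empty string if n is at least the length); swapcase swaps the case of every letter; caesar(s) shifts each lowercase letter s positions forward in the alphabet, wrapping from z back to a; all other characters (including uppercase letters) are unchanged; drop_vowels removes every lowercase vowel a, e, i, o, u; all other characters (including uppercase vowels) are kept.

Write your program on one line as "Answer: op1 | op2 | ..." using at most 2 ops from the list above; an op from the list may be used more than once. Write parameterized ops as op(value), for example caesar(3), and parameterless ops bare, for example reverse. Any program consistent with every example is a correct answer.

caesar(24) | reverse

Check, running the answer program on each example:
  "mbizafyhq" -> "kzgxydwfo" -> "ofwdyxgzk"
  "dwzzpqq" -> "buxxnoo" -> "oonxxub"
  "xad" -> "vyb" -> "byv"
  "ert" -> "cpr" -> "rpc"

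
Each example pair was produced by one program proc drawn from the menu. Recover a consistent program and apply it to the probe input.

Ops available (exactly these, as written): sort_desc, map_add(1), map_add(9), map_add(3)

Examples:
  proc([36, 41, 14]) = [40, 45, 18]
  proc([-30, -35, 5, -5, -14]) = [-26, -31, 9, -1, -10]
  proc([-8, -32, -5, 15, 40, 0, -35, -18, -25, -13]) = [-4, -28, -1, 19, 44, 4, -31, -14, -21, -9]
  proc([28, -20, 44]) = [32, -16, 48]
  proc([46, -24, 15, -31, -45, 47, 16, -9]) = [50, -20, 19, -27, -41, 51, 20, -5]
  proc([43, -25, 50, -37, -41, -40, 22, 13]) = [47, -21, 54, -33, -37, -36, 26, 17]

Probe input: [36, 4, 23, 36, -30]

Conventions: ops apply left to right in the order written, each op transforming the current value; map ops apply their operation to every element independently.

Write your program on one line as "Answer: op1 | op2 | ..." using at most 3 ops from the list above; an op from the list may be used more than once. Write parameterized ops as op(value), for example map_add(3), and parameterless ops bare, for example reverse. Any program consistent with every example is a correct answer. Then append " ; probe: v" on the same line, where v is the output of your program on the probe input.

map_add(3) | map_add(1) ; probe: [40, 8, 27, 40, -26]

Check, running the answer program on each example:
  [36, 41, 14] -> [39, 44, 17] -> [40, 45, 18]
  [-30, -35, 5, -5, -14] -> [-27, -32, 8, -2, -11] -> [-26, -31, 9, -1, -10]
  [-8, -32, -5, 15, 40, 0, -35, -18, -25, -13] -> [-5, -29, -2, 18, 43, 3, -32, -15, -22, -10] -> [-4, -28, -1, 19, 44, 4, -31, -14, -21, -9]
  [28, -20, 44] -> [31, -17, 47] -> [32, -16, 48]
  [46, -24, 15, -31, -45, 47, 16, -9] -> [49, -21, 18, -28, -42, 50, 19, -6] -> [50, -20, 19, -27, -41, 51, 20, -5]
  [43, -25, 50, -37, -41, -40, 22, 13] -> [46, -22, 53, -34, -38, -37, 25, 16] -> [47, -21, 54, -33, -37, -36, 26, 17]
  probe: [36, 4, 23, 36, -30] -> [39, 7, 26, 39, -27] -> [40, 8, 27, 40, -26]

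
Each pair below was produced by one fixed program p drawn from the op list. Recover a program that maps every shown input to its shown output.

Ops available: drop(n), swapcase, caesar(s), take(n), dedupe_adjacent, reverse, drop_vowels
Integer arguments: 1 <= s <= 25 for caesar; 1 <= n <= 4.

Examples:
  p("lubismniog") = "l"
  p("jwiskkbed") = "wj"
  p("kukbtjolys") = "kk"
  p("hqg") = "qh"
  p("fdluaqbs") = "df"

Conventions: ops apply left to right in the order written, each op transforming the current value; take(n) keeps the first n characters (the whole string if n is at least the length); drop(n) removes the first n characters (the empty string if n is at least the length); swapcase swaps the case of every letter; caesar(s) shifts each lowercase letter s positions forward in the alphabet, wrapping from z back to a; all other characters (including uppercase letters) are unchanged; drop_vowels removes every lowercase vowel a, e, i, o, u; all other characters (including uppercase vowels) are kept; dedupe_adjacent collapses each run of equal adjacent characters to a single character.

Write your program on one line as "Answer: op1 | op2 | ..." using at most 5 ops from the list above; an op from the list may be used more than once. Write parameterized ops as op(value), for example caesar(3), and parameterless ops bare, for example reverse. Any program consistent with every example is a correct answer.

dedupe_adjacent | take(4) | drop_vowels | reverse | drop(1)

Check, running the answer program on each example:
  "lubismniog" -> "lubismniog" -> "lubi" -> "lb" -> "bl" -> "l"
  "jwiskkbed" -> "jwiskbed" -> "jwis" -> "jws" -> "swj" -> "wj"
  "kukbtjolys" -> "kukbtjolys" -> "kukb" -> "kkb" -> "bkk" -> "kk"
  "hqg" -> "hqg" -> "hqg" -> "hqg" -> "gqh" -> "qh"
  "fdluaqbs" -> "fdluaqbs" -> "fdlu" -> "fdl" -> "ldf" -> "df"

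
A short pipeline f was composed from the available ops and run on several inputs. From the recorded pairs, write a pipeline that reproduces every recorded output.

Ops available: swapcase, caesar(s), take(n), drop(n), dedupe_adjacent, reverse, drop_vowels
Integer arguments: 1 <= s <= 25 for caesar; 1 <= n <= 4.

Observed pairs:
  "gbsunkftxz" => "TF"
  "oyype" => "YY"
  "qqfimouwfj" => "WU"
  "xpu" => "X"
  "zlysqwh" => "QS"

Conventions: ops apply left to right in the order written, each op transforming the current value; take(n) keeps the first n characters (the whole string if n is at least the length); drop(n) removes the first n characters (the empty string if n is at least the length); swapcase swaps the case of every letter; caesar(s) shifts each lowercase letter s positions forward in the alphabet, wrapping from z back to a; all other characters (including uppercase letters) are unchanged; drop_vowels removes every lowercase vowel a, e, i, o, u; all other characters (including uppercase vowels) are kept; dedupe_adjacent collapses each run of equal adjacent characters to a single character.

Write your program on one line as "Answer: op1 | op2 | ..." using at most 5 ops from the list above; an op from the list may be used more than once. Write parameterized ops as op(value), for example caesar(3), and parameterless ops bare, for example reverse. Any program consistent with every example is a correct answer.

swapcase | reverse | take(4) | drop(2)

Check, running the answer program on each example:
  "gbsunkftxz" -> "GBSUNKFTXZ" -> "ZXTFKNUSBG" -> "ZXTF" -> "TF"
  "oyype" -> "OYYPE" -> "EPYYO" -> "EPYY" -> "YY"
  "qqfimouwfj" -> "QQFIMOUWFJ" -> "JFWUOMIFQQ" -> "JFWU" -> "WU"
  "xpu" -> "XPU" -> "UPX" -> "UPX" -> "X"
  "zlysqwh" -> "ZLYSQWH" -> "HWQSYLZ" -> "HWQS" -> "QS"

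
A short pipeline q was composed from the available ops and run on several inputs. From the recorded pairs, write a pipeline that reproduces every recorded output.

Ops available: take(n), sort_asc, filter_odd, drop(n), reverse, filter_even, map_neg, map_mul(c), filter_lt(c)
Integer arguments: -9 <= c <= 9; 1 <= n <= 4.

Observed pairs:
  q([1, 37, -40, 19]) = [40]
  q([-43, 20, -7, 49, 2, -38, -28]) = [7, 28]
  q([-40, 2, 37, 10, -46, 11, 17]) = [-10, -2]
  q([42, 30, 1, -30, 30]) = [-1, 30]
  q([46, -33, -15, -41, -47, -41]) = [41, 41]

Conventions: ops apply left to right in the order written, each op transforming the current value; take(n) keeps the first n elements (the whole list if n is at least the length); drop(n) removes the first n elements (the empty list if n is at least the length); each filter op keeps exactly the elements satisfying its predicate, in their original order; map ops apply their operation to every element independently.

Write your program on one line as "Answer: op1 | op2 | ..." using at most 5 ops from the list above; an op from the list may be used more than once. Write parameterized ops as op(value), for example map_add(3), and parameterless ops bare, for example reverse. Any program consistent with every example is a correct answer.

reverse | map_neg | sort_asc | drop(3) | take(2)

Check, running the answer program on each example:
  [1, 37, -40, 19] -> [19, -40, 37, 1] -> [-19, 40, -37, -1] -> [-37, -19, -1, 40] -> [40] -> [40]
  [-43, 20, -7, 49, 2, -38, -28] -> [-28, -38, 2, 49, -7, 20, -43] -> [28, 38, -2, -49, 7, -20, 43] -> [-49, -20, -2, 7, 28, 38, 43] -> [7, 28, 38, 43] -> [7, 28]
  [-40, 2, 37, 10, -46, 11, 17] -> [17, 11, -46, 10, 37, 2, -40] -> [-17, -11, 46, -10, -37, -2, 40] -> [-37, -17, -11, -10, -2, 40, 46] -> [-10, -2, 40, 46] -> [-10, -2]
  [42, 30, 1, -30, 30] -> [30, -30, 1, 30, 42] -> [-30, 30, -1, -30, -42] -> [-42, -30, -30, -1, 30] -> [-1, 30] -> [-1, 30]
  [46, -33, -15, -41, -47, -41] -> [-41, -47, -41, -15, -33, 46] -> [41, 47, 41, 15, 33, -46] -> [-46, 15, 33, 41, 41, 47] -> [41, 41, 47] -> [41, 41]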